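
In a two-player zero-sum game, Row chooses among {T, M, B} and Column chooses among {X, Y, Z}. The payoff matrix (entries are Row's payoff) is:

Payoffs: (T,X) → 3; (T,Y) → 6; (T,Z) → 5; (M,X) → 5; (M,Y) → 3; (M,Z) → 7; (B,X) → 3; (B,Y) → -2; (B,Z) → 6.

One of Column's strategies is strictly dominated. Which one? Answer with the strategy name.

Z

X holds Row's payoff strictly below Z in every row: 3 < 5, 5 < 7, 3 < 6.
So Z is strictly dominated for Column.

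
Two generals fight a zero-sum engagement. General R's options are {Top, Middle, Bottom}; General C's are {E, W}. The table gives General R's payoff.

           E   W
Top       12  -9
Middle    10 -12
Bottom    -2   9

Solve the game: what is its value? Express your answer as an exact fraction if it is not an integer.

45/16

Row minima: Top → -9, Middle → -12, Bottom → -2; maximin = -2.
Column maxima: E → 12, W → 9; minimax = 9.
-2 ≠ 9, so there is no saddle point; optimal play is mixed.
Middle is strictly dominated by Top, so General R never plays it.
On the remaining 2×2 (Top, Bottom vs E, W):
Let General R play Top with probability p. Expected payoff against E: 12p + (-2)(1−p) = 14p − 2; against W: (-9)p + 9(1−p) = −18p + 9.
Setting these equal: 14p − 2 = −18p + 9 ⇒ 32p = 11 ⇒ p = 11/32, and the value is (14)·(11/32) − 2 = 45/16.
For General C: with q = P(E), equating Top's and Bottom's payoffs gives 21q − 9 = −11q + 9 ⇒ q = 9/16.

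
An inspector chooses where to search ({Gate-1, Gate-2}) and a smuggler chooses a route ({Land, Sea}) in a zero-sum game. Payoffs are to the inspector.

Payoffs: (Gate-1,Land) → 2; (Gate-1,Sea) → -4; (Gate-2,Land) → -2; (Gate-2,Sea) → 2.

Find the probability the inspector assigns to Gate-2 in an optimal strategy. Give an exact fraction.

Row minima: Gate-1 → -4, Gate-2 → -2; maximin = -2.
Column maxima: Land → 2, Sea → 2; minimax = 2.
-2 ≠ 2, so there is no saddle point; optimal play is mixed.
Let the inspector play Gate-1 with probability p. Expected payoff against Land: 2p + (-2)(1−p) = 4p − 2; against Sea: (-4)p + 2(1−p) = −6p + 2.
Setting these equal: 4p − 2 = −6p + 2 ⇒ 10p = 4 ⇒ p = 2/5, and the value is (4)·(2/5) − 2 = -2/5.
For the smuggler: with q = P(Land), equating Gate-1's and Gate-2's payoffs gives 6q − 4 = −4q + 2 ⇒ q = 3/5.

3/5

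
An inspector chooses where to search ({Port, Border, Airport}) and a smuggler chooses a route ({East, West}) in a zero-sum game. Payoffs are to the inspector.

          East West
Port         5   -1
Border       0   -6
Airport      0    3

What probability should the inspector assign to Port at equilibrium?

Row minima: Port → -1, Border → -6, Airport → 0; maximin = 0.
Column maxima: East → 5, West → 3; minimax = 3.
0 ≠ 3, so there is no saddle point; optimal play is mixed.
Border is strictly dominated by Port, so the inspector never plays it.
On the remaining 2×2 (Port, Airport vs East, West):
Let the inspector play Port with probability p. Expected payoff against East: 5p + 0(1−p) = 5p; against West: (-1)p + 3(1−p) = −4p + 3.
Setting these equal: 5p = −4p + 3 ⇒ 9p = 3 ⇒ p = 1/3, and the value is (5)·(1/3) = 5/3.
For the smuggler: with q = P(East), equating Port's and Airport's payoffs gives 6q − 1 = −3q + 3 ⇒ q = 4/9.

1/3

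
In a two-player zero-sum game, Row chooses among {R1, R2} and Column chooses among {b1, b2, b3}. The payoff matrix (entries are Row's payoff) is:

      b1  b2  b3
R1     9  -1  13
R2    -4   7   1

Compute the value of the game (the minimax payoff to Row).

59/21

Row minima: R1 → -1, R2 → -4; maximin = -1.
Column maxima: b1 → 9, b2 → 7, b3 → 13; minimax = 7.
-1 ≠ 7, so there is no saddle point; optimal play is mixed.
b3 is strictly dominated by b1 (it gives Row strictly more in every row), so Column never plays it.
On the remaining 2×2 (R1, R2 vs b1, b2):
Let Row play R1 with probability p. Expected payoff against b1: 9p + (-4)(1−p) = 13p − 4; against b2: (-1)p + 7(1−p) = −8p + 7.
Setting these equal: 13p − 4 = −8p + 7 ⇒ 21p = 11 ⇒ p = 11/21, and the value is (13)·(11/21) − 4 = 59/21.
For Column: with q = P(b1), equating R1's and R2's payoffs gives 10q − 1 = −11q + 7 ⇒ q = 8/21.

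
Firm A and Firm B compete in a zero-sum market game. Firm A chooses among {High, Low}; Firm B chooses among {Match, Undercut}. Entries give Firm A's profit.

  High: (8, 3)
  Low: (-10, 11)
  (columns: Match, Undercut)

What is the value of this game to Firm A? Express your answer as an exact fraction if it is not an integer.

Row minima: High → 3, Low → -10; maximin = 3.
Column maxima: Match → 8, Undercut → 11; minimax = 8.
3 ≠ 8, so there is no saddle point; optimal play is mixed.
Let Firm A play High with probability p. Expected payoff against Match: 8p + (-10)(1−p) = 18p − 10; against Undercut: 3p + 11(1−p) = −8p + 11.
Setting these equal: 18p − 10 = −8p + 11 ⇒ 26p = 21 ⇒ p = 21/26, and the value is (18)·(21/26) − 10 = 59/13.
For Firm B: with q = P(Match), equating High's and Low's payoffs gives 5q + 3 = −21q + 11 ⇒ q = 4/13.

59/13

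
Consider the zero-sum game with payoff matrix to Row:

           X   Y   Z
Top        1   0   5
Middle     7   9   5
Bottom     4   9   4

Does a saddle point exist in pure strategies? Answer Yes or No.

Row minima: Top → 0, Middle → 5, Bottom → 4; maximin = 5.
Column maxima: X → 7, Y → 9, Z → 5; minimax = 5.
maximin = minimax = 5, so a saddle point exists.

Yes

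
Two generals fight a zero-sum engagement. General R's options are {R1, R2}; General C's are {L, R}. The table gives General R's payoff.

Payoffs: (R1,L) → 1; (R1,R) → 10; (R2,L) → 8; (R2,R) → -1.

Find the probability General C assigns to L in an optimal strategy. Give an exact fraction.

Row minima: R1 → 1, R2 → -1; maximin = 1.
Column maxima: L → 8, R → 10; minimax = 8.
1 ≠ 8, so there is no saddle point; optimal play is mixed.
Let General R play R1 with probability p. Expected payoff against L: 1p + 8(1−p) = −7p + 8; against R: 10p + (-1)(1−p) = 11p − 1.
Setting these equal: −7p + 8 = 11p − 1 ⇒ −18p = -9 ⇒ p = 1/2, and the value is (-7)·(1/2) + 8 = 9/2.
For General C: with q = P(L), equating R1's and R2's payoffs gives −9q + 10 = 9q − 1 ⇒ q = 11/18.

11/18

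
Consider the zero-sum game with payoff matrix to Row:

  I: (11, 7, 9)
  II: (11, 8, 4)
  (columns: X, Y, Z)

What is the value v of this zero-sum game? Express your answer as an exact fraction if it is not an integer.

22/3

Row minima: I → 7, II → 4; maximin = 7.
Column maxima: X → 11, Y → 8, Z → 9; minimax = 8.
7 ≠ 8, so there is no saddle point; optimal play is mixed.
X is strictly dominated by Y (it gives Row strictly more in every row), so Column never plays it.
On the remaining 2×2 (I, II vs Y, Z):
Let Row play I with probability p. Expected payoff against Y: 7p + 8(1−p) = −p + 8; against Z: 9p + 4(1−p) = 5p + 4.
Setting these equal: −p + 8 = 5p + 4 ⇒ −6p = -4 ⇒ p = 2/3, and the value is (-1)·(2/3) + 8 = 22/3.
For Column: with q = P(Y), equating I's and II's payoffs gives −2q + 9 = 4q + 4 ⇒ q = 5/6.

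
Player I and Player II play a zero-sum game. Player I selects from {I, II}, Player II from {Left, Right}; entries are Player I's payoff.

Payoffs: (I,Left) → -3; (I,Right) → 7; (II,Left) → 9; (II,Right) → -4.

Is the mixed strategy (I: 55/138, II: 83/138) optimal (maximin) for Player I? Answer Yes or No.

Against Left this mix gives (55/138)·(-3) + (83/138)·9 = 97/23.
Against Right this mix gives (55/138)·7 + (83/138)·(-4) = 53/138.
Player II will play Right, holding Player I to 53/138. Shifting weight toward the row that does better against Right would raise this floor (the equalizing mix achieves 51/23 against both Right and Left), so the proposed strategy is not optimal.

No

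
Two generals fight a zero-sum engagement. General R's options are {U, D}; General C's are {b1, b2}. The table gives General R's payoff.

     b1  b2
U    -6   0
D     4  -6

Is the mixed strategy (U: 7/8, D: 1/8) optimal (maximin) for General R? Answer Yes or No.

No

Against b1 this mix gives (7/8)·(-6) + (1/8)·4 = -19/4.
Against b2 this mix gives (7/8)·0 + (1/8)·(-6) = -3/4.
General C will play b1, holding General R to -19/4. Shifting weight toward the row that does better against b1 would raise this floor (the equalizing mix achieves -9/4 against both b1 and b2), so the proposed strategy is not optimal.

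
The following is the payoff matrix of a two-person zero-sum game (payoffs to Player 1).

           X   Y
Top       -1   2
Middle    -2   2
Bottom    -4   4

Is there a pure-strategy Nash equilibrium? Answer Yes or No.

Row minima: Top → -1, Middle → -2, Bottom → -4; maximin = -1.
Column maxima: X → -1, Y → 4; minimax = -1.
maximin = minimax = -1, so a saddle point exists.

Yes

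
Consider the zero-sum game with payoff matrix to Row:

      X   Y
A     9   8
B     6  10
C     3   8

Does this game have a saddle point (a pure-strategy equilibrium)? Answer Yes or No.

No

Row minima: A → 8, B → 6, C → 3; maximin = 8.
Column maxima: X → 9, Y → 10; minimax = 9.
8 ≠ 9, so no pure-strategy equilibrium exists.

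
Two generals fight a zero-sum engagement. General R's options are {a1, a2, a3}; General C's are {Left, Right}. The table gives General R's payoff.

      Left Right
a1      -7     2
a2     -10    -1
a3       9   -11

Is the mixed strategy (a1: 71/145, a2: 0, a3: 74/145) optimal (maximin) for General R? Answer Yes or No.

No

Against Left this mix gives (71/145)·(-7) + (74/145)·9 = 169/145.
Against Right this mix gives (71/145)·2 + (74/145)·(-11) = -672/145.
General C will play Right, holding General R to -672/145. Shifting weight toward the row that does better against Right would raise this floor (the equalizing mix achieves -59/29 against both Right and Left), so the proposed strategy is not optimal.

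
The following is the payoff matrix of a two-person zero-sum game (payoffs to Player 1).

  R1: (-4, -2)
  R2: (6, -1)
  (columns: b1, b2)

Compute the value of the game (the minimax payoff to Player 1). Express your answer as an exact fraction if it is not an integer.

-1

Row minima: R1 → -4, R2 → -1; maximin = -1.
Column maxima: b1 → 6, b2 → -1; minimax = -1.
Since maximin = minimax = -1, there is a saddle point and the value is -1.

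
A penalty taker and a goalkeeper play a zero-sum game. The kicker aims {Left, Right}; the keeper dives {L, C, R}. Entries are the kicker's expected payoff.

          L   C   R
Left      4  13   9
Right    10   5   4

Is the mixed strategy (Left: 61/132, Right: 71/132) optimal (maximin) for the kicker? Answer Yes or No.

Against L this mix gives (61/132)·4 + (71/132)·10 = 159/22.
Against C this mix gives (61/132)·13 + (71/132)·5 = 287/33.
Against R this mix gives (61/132)·9 + (71/132)·4 = 833/132.
The keeper will play R, holding the kicker to 833/132. Shifting weight toward the row that does better against R would raise this floor (the equalizing mix achieves 74/11 against both R and L), so the proposed strategy is not optimal.

No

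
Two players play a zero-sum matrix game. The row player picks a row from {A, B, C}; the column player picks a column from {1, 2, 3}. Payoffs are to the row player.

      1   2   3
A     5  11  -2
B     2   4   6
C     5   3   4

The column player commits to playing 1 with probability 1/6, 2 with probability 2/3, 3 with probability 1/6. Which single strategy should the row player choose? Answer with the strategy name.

Expected payoff of A: (1/6)·5 + (2/3)·11 + (1/6)·(-2) = 47/6.
Expected payoff of B: (1/6)·2 + (2/3)·4 + (1/6)·6 = 4.
Expected payoff of C: (1/6)·5 + (2/3)·3 + (1/6)·4 = 7/2.
The largest is 47/6, so the row player's best response is A.

A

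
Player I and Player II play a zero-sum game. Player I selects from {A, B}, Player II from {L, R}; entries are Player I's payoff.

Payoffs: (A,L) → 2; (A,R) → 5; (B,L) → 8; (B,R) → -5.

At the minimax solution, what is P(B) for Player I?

Row minima: A → 2, B → -5; maximin = 2.
Column maxima: L → 8, R → 5; minimax = 5.
2 ≠ 5, so there is no saddle point; optimal play is mixed.
Let Player I play A with probability p. Expected payoff against L: 2p + 8(1−p) = −6p + 8; against R: 5p + (-5)(1−p) = 10p − 5.
Setting these equal: −6p + 8 = 10p − 5 ⇒ −16p = -13 ⇒ p = 13/16, and the value is (-6)·(13/16) + 8 = 25/8.
For Player II: with q = P(L), equating A's and B's payoffs gives −3q + 5 = 13q − 5 ⇒ q = 5/8.

3/16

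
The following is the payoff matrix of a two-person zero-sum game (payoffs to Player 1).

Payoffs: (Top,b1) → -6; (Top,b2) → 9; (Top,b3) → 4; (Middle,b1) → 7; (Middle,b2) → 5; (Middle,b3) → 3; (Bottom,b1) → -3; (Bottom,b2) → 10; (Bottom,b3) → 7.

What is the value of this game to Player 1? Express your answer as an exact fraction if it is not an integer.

Row minima: Top → -6, Middle → 3, Bottom → -3; maximin = 3.
Column maxima: b1 → 7, b2 → 10, b3 → 7; minimax = 7.
3 ≠ 7, so there is no saddle point; optimal play is mixed.
Top is strictly dominated by Bottom, so Player 1 never plays it.
b2 is strictly dominated by b3 (it gives Player 1 strictly more in every row), so Player 2 never plays it.
On the remaining 2×2 (Middle, Bottom vs b1, b3):
Let Player 1 play Middle with probability p. Expected payoff against b1: 7p + (-3)(1−p) = 10p − 3; against b3: 3p + 7(1−p) = −4p + 7.
Setting these equal: 10p − 3 = −4p + 7 ⇒ 14p = 10 ⇒ p = 5/7, and the value is (10)·(5/7) − 3 = 29/7.
For Player 2: with q = P(b1), equating Middle's and Bottom's payoffs gives 4q + 3 = −10q + 7 ⇒ q = 2/7.

29/7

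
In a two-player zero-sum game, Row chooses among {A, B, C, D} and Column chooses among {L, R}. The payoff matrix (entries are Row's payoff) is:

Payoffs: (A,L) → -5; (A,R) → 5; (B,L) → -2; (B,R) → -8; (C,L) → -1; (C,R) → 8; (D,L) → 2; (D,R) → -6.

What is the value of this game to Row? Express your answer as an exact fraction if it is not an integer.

Row minima: A → -5, B → -8, C → -1, D → -6; maximin = -1.
Column maxima: L → 2, R → 8; minimax = 2.
-1 ≠ 2, so there is no saddle point; optimal play is mixed.
A is strictly dominated by C, so Row never plays it.
B is strictly dominated by C, so Row never plays it.
On the remaining 2×2 (C, D vs L, R):
Let Row play C with probability p. Expected payoff against L: (-1)p + 2(1−p) = −3p + 2; against R: 8p + (-6)(1−p) = 14p − 6.
Setting these equal: −3p + 2 = 14p − 6 ⇒ −17p = -8 ⇒ p = 8/17, and the value is (-3)·(8/17) + 2 = 10/17.
For Column: with q = P(L), equating C's and D's payoffs gives −9q + 8 = 8q − 6 ⇒ q = 14/17.

10/17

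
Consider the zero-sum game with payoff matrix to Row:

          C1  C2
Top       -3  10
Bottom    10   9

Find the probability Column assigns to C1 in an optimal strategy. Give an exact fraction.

1/14

Row minima: Top → -3, Bottom → 9; maximin = 9.
Column maxima: C1 → 10, C2 → 10; minimax = 10.
9 ≠ 10, so there is no saddle point; optimal play is mixed.
Let Row play Top with probability p. Expected payoff against C1: (-3)p + 10(1−p) = −13p + 10; against C2: 10p + 9(1−p) = p + 9.
Setting these equal: −13p + 10 = p + 9 ⇒ −14p = -1 ⇒ p = 1/14, and the value is (-13)·(1/14) + 10 = 127/14.
For Column: with q = P(C1), equating Top's and Bottom's payoffs gives −13q + 10 = q + 9 ⇒ q = 1/14.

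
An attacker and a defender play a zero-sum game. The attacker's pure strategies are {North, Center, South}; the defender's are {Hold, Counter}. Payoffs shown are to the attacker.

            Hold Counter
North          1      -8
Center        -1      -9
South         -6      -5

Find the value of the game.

-53/10

Row minima: North → -8, Center → -9, South → -6; maximin = -6.
Column maxima: Hold → 1, Counter → -5; minimax = -5.
-6 ≠ -5, so there is no saddle point; optimal play is mixed.
Center is strictly dominated by North, so the attacker never plays it.
On the remaining 2×2 (North, South vs Hold, Counter):
Let the attacker play North with probability p. Expected payoff against Hold: 1p + (-6)(1−p) = 7p − 6; against Counter: (-8)p + (-5)(1−p) = −3p − 5.
Setting these equal: 7p − 6 = −3p − 5 ⇒ 10p = 1 ⇒ p = 1/10, and the value is (7)·(1/10) − 6 = -53/10.
For the defender: with q = P(Hold), equating North's and South's payoffs gives 9q − 8 = −q − 5 ⇒ q = 3/10.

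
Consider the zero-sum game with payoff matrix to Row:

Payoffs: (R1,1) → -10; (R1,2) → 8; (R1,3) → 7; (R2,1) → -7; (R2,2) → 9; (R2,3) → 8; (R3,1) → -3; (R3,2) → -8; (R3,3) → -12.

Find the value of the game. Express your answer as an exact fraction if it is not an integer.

Row minima: R1 → -10, R2 → -7, R3 → -12; maximin = -7.
Column maxima: 1 → -3, 2 → 9, 3 → 8; minimax = -3.
-7 ≠ -3, so there is no saddle point; optimal play is mixed.
R1 is strictly dominated by R2, so Row never plays it.
2 is strictly dominated by 3 (it gives Row strictly more in every row), so Column never plays it.
On the remaining 2×2 (R2, R3 vs 1, 3):
Let Row play R2 with probability p. Expected payoff against 1: (-7)p + (-3)(1−p) = −4p − 3; against 3: 8p + (-12)(1−p) = 20p − 12.
Setting these equal: −4p − 3 = 20p − 12 ⇒ −24p = -9 ⇒ p = 3/8, and the value is (-4)·(3/8) − 3 = -9/2.
For Column: with q = P(1), equating R2's and R3's payoffs gives −15q + 8 = 9q − 12 ⇒ q = 5/6.

-9/2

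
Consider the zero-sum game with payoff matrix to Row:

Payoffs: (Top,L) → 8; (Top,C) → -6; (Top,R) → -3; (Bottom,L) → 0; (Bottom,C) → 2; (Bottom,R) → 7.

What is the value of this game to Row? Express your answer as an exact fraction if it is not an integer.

Row minima: Top → -6, Bottom → 0; maximin = 0.
Column maxima: L → 8, C → 2, R → 7; minimax = 2.
0 ≠ 2, so there is no saddle point; optimal play is mixed.
R is strictly dominated by C (it gives Row strictly more in every row), so Column never plays it.
On the remaining 2×2 (Top, Bottom vs L, C):
Let Row play Top with probability p. Expected payoff against L: 8p + 0(1−p) = 8p; against C: (-6)p + 2(1−p) = −8p + 2.
Setting these equal: 8p = −8p + 2 ⇒ 16p = 2 ⇒ p = 1/8, and the value is (8)·(1/8) = 1.
For Column: with q = P(L), equating Top's and Bottom's payoffs gives 14q − 6 = −2q + 2 ⇒ q = 1/2.

1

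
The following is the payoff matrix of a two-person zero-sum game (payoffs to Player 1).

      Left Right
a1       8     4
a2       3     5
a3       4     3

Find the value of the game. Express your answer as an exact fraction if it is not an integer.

14/3

Row minima: a1 → 4, a2 → 3, a3 → 3; maximin = 4.
Column maxima: Left → 8, Right → 5; minimax = 5.
4 ≠ 5, so there is no saddle point; optimal play is mixed.
a3 is strictly dominated by a1, so Player 1 never plays it.
On the remaining 2×2 (a1, a2 vs Left, Right):
Let Player 1 play a1 with probability p. Expected payoff against Left: 8p + 3(1−p) = 5p + 3; against Right: 4p + 5(1−p) = −p + 5.
Setting these equal: 5p + 3 = −p + 5 ⇒ 6p = 2 ⇒ p = 1/3, and the value is (5)·(1/3) + 3 = 14/3.
For Player 2: with q = P(Left), equating a1's and a2's payoffs gives 4q + 4 = −2q + 5 ⇒ q = 1/6.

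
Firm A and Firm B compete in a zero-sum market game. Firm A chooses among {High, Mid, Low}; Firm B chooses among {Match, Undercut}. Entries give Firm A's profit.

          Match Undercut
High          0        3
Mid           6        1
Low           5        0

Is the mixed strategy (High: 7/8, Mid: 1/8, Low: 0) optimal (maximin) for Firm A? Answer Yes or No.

No

Against Match this mix gives (7/8)·0 + (1/8)·6 = 3/4.
Against Undercut this mix gives (7/8)·3 + (1/8)·1 = 11/4.
Firm B will play Match, holding Firm A to 3/4. Shifting weight toward the row that does better against Match would raise this floor (the equalizing mix achieves 9/4 against both Match and Undercut), so the proposed strategy is not optimal.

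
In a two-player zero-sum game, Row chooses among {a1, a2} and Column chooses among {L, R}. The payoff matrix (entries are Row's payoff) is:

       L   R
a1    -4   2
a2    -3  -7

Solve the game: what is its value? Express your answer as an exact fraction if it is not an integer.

-17/5

Row minima: a1 → -4, a2 → -7; maximin = -4.
Column maxima: L → -3, R → 2; minimax = -3.
-4 ≠ -3, so there is no saddle point; optimal play is mixed.
Let Row play a1 with probability p. Expected payoff against L: (-4)p + (-3)(1−p) = −p − 3; against R: 2p + (-7)(1−p) = 9p − 7.
Setting these equal: −p − 3 = 9p − 7 ⇒ −10p = -4 ⇒ p = 2/5, and the value is (-1)·(2/5) − 3 = -17/5.
For Column: with q = P(L), equating a1's and a2's payoffs gives −6q + 2 = 4q − 7 ⇒ q = 9/10.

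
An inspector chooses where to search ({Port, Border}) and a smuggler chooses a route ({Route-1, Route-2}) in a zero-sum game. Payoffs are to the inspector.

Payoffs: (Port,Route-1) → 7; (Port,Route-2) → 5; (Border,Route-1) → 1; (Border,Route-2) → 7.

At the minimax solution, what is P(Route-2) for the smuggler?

3/4

Row minima: Port → 5, Border → 1; maximin = 5.
Column maxima: Route-1 → 7, Route-2 → 7; minimax = 7.
5 ≠ 7, so there is no saddle point; optimal play is mixed.
Let the inspector play Port with probability p. Expected payoff against Route-1: 7p + 1(1−p) = 6p + 1; against Route-2: 5p + 7(1−p) = −2p + 7.
Setting these equal: 6p + 1 = −2p + 7 ⇒ 8p = 6 ⇒ p = 3/4, and the value is (6)·(3/4) + 1 = 11/2.
For the smuggler: with q = P(Route-1), equating Port's and Border's payoffs gives 2q + 5 = −6q + 7 ⇒ q = 1/4.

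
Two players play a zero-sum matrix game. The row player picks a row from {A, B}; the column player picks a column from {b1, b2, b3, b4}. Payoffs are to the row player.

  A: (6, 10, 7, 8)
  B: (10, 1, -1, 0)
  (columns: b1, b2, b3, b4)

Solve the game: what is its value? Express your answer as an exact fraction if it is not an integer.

19/3

Row minima: A → 6, B → -1; maximin = 6.
Column maxima: b1 → 10, b2 → 10, b3 → 7, b4 → 8; minimax = 7.
6 ≠ 7, so there is no saddle point; optimal play is mixed.
b2 is strictly dominated by b3 (it gives the row player strictly more in every row), so the column player never plays it.
b4 is strictly dominated by b3 (it gives the row player strictly more in every row), so the column player never plays it.
On the remaining 2×2 (A, B vs b1, b3):
Let the row player play A with probability p. Expected payoff against b1: 6p + 10(1−p) = −4p + 10; against b3: 7p + (-1)(1−p) = 8p − 1.
Setting these equal: −4p + 10 = 8p − 1 ⇒ −12p = -11 ⇒ p = 11/12, and the value is (-4)·(11/12) + 10 = 19/3.
For the column player: with q = P(b1), equating A's and B's payoffs gives −q + 7 = 11q − 1 ⇒ q = 2/3.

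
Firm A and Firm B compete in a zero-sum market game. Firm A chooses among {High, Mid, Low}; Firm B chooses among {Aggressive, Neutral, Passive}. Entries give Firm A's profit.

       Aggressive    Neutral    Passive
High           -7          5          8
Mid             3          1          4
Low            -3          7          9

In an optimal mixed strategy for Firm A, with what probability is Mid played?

Row minima: High → -7, Mid → 1, Low → -3; maximin = 1.
Column maxima: Aggressive → 3, Neutral → 7, Passive → 9; minimax = 3.
1 ≠ 3, so there is no saddle point; optimal play is mixed.
High is strictly dominated by Low, so Firm A never plays it.
Passive is strictly dominated by Aggressive (it gives Firm A strictly more in every row), so Firm B never plays it.
On the remaining 2×2 (Mid, Low vs Aggressive, Neutral):
Let Firm A play Mid with probability p. Expected payoff against Aggressive: 3p + (-3)(1−p) = 6p − 3; against Neutral: 1p + 7(1−p) = −6p + 7.
Setting these equal: 6p − 3 = −6p + 7 ⇒ 12p = 10 ⇒ p = 5/6, and the value is (6)·(5/6) − 3 = 2.
For Firm B: with q = P(Aggressive), equating Mid's and Low's payoffs gives 2q + 1 = −10q + 7 ⇒ q = 1/2.

5/6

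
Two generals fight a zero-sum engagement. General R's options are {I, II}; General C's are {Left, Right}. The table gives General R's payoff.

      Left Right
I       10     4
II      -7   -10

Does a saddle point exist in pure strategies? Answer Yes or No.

Row minima: I → 4, II → -10; maximin = 4.
Column maxima: Left → 10, Right → 4; minimax = 4.
maximin = minimax = 4, so a saddle point exists.

Yes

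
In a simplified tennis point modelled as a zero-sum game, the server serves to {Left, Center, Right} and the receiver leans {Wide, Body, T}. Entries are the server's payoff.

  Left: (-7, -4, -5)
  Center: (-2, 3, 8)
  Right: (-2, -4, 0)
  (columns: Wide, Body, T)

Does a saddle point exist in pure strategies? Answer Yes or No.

Yes

Row minima: Left → -7, Center → -2, Right → -4; maximin = -2.
Column maxima: Wide → -2, Body → 3, T → 8; minimax = -2.
maximin = minimax = -2, so a saddle point exists.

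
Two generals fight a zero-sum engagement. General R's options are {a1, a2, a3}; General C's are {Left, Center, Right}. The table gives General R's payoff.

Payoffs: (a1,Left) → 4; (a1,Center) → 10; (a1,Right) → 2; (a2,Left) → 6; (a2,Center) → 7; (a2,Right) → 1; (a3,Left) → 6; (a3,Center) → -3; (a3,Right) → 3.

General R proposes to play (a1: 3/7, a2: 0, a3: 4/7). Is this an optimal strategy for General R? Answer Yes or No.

Against Left this mix gives (3/7)·4 + (4/7)·6 = 36/7.
Against Center this mix gives (3/7)·10 + (4/7)·(-3) = 18/7.
Against Right this mix gives (3/7)·2 + (4/7)·3 = 18/7.
All of General C's active replies (Center, Right) yield 18/7, and no column does worse for General R. The mix makes General C indifferent and guarantees 18/7, so it is optimal.

Yes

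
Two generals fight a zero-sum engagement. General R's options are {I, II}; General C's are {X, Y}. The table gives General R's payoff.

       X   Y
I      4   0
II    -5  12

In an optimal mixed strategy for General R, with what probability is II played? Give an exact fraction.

Row minima: I → 0, II → -5; maximin = 0.
Column maxima: X → 4, Y → 12; minimax = 4.
0 ≠ 4, so there is no saddle point; optimal play is mixed.
Let General R play I with probability p. Expected payoff against X: 4p + (-5)(1−p) = 9p − 5; against Y: 0p + 12(1−p) = −12p + 12.
Setting these equal: 9p − 5 = −12p + 12 ⇒ 21p = 17 ⇒ p = 17/21, and the value is (9)·(17/21) − 5 = 16/7.
For General C: with q = P(X), equating I's and II's payoffs gives 4q = −17q + 12 ⇒ q = 4/7.

4/21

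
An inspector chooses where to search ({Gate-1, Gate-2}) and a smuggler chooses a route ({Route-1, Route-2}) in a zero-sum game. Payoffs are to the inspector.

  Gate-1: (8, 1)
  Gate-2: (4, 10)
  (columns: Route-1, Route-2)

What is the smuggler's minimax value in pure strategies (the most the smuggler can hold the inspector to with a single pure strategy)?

Column maxima: Route-1 → 8, Route-2 → 10.
The smallest of these is 8.

8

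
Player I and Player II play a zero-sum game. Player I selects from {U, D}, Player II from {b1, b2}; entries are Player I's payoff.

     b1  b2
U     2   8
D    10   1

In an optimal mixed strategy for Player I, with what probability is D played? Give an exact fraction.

Row minima: U → 2, D → 1; maximin = 2.
Column maxima: b1 → 10, b2 → 8; minimax = 8.
2 ≠ 8, so there is no saddle point; optimal play is mixed.
Let Player I play U with probability p. Expected payoff against b1: 2p + 10(1−p) = −8p + 10; against b2: 8p + 1(1−p) = 7p + 1.
Setting these equal: −8p + 10 = 7p + 1 ⇒ −15p = -9 ⇒ p = 3/5, and the value is (-8)·(3/5) + 10 = 26/5.
For Player II: with q = P(b1), equating U's and D's payoffs gives −6q + 8 = 9q + 1 ⇒ q = 7/15.

2/5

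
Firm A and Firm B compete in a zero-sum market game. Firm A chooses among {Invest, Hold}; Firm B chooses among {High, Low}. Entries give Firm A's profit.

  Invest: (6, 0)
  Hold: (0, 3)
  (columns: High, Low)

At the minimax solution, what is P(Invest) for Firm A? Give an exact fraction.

Row minima: Invest → 0, Hold → 0; maximin = 0.
Column maxima: High → 6, Low → 3; minimax = 3.
0 ≠ 3, so there is no saddle point; optimal play is mixed.
Let Firm A play Invest with probability p. Expected payoff against High: 6p + 0(1−p) = 6p; against Low: 0p + 3(1−p) = −3p + 3.
Setting these equal: 6p = −3p + 3 ⇒ 9p = 3 ⇒ p = 1/3, and the value is (6)·(1/3) = 2.
For Firm B: with q = P(High), equating Invest's and Hold's payoffs gives 6q = −3q + 3 ⇒ q = 1/3.

1/3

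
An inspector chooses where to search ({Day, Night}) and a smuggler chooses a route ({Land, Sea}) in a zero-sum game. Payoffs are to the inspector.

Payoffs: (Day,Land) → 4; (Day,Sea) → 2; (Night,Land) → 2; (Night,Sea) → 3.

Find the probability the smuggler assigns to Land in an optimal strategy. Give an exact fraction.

1/3

Row minima: Day → 2, Night → 2; maximin = 2.
Column maxima: Land → 4, Sea → 3; minimax = 3.
2 ≠ 3, so there is no saddle point; optimal play is mixed.
Let the inspector play Day with probability p. Expected payoff against Land: 4p + 2(1−p) = 2p + 2; against Sea: 2p + 3(1−p) = −p + 3.
Setting these equal: 2p + 2 = −p + 3 ⇒ 3p = 1 ⇒ p = 1/3, and the value is (2)·(1/3) + 2 = 8/3.
For the smuggler: with q = P(Land), equating Day's and Night's payoffs gives 2q + 2 = −q + 3 ⇒ q = 1/3.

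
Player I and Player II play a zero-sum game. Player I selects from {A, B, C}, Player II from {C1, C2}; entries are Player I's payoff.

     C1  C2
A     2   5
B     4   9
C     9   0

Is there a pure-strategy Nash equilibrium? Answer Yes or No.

No

Row minima: A → 2, B → 4, C → 0; maximin = 4.
Column maxima: C1 → 9, C2 → 9; minimax = 9.
4 ≠ 9, so no pure-strategy equilibrium exists.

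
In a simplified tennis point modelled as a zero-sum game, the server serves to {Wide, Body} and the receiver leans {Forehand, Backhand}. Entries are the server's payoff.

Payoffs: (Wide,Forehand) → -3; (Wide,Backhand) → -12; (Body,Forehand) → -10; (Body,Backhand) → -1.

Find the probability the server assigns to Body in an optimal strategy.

1/2

Row minima: Wide → -12, Body → -10; maximin = -10.
Column maxima: Forehand → -3, Backhand → -1; minimax = -3.
-10 ≠ -3, so there is no saddle point; optimal play is mixed.
Let the server play Wide with probability p. Expected payoff against Forehand: (-3)p + (-10)(1−p) = 7p − 10; against Backhand: (-12)p + (-1)(1−p) = −11p − 1.
Setting these equal: 7p − 10 = −11p − 1 ⇒ 18p = 9 ⇒ p = 1/2, and the value is (7)·(1/2) − 10 = -13/2.
For the receiver: with q = P(Forehand), equating Wide's and Body's payoffs gives 9q − 12 = −9q − 1 ⇒ q = 11/18.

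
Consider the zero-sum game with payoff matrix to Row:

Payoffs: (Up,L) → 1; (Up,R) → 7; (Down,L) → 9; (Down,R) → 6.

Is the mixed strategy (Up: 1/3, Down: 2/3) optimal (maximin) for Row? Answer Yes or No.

Yes

Against L this mix gives (1/3)·1 + (2/3)·9 = 19/3.
Against R this mix gives (1/3)·7 + (2/3)·6 = 19/3.
All of Column's active replies (L, R) yield 19/3, and no column does worse for Row. The mix makes Column indifferent and guarantees 19/3, so it is optimal.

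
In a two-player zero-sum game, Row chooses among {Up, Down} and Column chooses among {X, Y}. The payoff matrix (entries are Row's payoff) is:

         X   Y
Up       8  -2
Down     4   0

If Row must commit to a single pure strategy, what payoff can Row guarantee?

Row minima: Up → -2, Down → 0.
The best of these is 0.

0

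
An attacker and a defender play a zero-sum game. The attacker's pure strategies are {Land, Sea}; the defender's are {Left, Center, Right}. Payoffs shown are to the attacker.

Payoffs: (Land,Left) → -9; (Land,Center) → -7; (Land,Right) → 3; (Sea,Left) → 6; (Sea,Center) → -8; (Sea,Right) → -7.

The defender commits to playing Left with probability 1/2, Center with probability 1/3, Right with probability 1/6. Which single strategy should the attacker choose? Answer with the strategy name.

Expected payoff of Land: (1/2)·(-9) + (1/3)·(-7) + (1/6)·3 = -19/3.
Expected payoff of Sea: (1/2)·6 + (1/3)·(-8) + (1/6)·(-7) = -5/6.
The largest is -5/6, so the attacker's best response is Sea.

Sea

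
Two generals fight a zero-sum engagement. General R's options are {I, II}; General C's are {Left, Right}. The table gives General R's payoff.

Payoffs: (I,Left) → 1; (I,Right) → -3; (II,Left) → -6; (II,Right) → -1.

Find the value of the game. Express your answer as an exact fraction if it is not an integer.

-19/9

Row minima: I → -3, II → -6; maximin = -3.
Column maxima: Left → 1, Right → -1; minimax = -1.
-3 ≠ -1, so there is no saddle point; optimal play is mixed.
Let General R play I with probability p. Expected payoff against Left: 1p + (-6)(1−p) = 7p − 6; against Right: (-3)p + (-1)(1−p) = −2p − 1.
Setting these equal: 7p − 6 = −2p − 1 ⇒ 9p = 5 ⇒ p = 5/9, and the value is (7)·(5/9) − 6 = -19/9.
For General C: with q = P(Left), equating I's and II's payoffs gives 4q − 3 = −5q − 1 ⇒ q = 2/9.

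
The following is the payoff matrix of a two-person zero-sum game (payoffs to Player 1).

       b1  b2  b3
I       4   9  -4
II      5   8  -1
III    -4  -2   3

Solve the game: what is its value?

11/13

Row minima: I → -4, II → -1, III → -4; maximin = -1.
Column maxima: b1 → 5, b2 → 9, b3 → 3; minimax = 3.
-1 ≠ 3, so there is no saddle point; optimal play is mixed.
b2 is strictly dominated by b1 (it gives Player 1 strictly more in every row), so Player 2 never plays it.
With b2 eliminated, I is strictly dominated by II (II gives Player 1 strictly more in every remaining column), so Player 1 never plays it.
On the remaining 2×2 (II, III vs b1, b3):
Let Player 1 play II with probability p. Expected payoff against b1: 5p + (-4)(1−p) = 9p − 4; against b3: (-1)p + 3(1−p) = −4p + 3.
Setting these equal: 9p − 4 = −4p + 3 ⇒ 13p = 7 ⇒ p = 7/13, and the value is (9)·(7/13) − 4 = 11/13.
For Player 2: with q = P(b1), equating II's and III's payoffs gives 6q − 1 = −7q + 3 ⇒ q = 4/13.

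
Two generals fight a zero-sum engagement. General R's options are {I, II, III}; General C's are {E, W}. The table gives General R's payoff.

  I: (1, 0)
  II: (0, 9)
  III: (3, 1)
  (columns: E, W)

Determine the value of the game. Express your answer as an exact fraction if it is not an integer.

Row minima: I → 0, II → 0, III → 1; maximin = 1.
Column maxima: E → 3, W → 9; minimax = 3.
1 ≠ 3, so there is no saddle point; optimal play is mixed.
I is strictly dominated by III, so General R never plays it.
On the remaining 2×2 (II, III vs E, W):
Let General R play II with probability p. Expected payoff against E: 0p + 3(1−p) = −3p + 3; against W: 9p + 1(1−p) = 8p + 1.
Setting these equal: −3p + 3 = 8p + 1 ⇒ −11p = -2 ⇒ p = 2/11, and the value is (-3)·(2/11) + 3 = 27/11.
For General C: with q = P(E), equating II's and III's payoffs gives −9q + 9 = 2q + 1 ⇒ q = 8/11.

27/11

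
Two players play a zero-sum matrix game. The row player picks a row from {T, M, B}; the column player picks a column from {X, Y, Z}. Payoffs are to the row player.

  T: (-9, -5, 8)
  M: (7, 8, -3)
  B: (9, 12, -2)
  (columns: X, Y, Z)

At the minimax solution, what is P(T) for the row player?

11/28

Row minima: T → -9, M → -3, B → -2; maximin = -2.
Column maxima: X → 9, Y → 12, Z → 8; minimax = 8.
-2 ≠ 8, so there is no saddle point; optimal play is mixed.
M is strictly dominated by B, so the row player never plays it.
Y is strictly dominated by X (it gives the row player strictly more in every row), so the column player never plays it.
On the remaining 2×2 (T, B vs X, Z):
Let the row player play T with probability p. Expected payoff against X: (-9)p + 9(1−p) = −18p + 9; against Z: 8p + (-2)(1−p) = 10p − 2.
Setting these equal: −18p + 9 = 10p − 2 ⇒ −28p = -11 ⇒ p = 11/28, and the value is (-18)·(11/28) + 9 = 27/14.
For the column player: with q = P(X), equating T's and B's payoffs gives −17q + 8 = 11q − 2 ⇒ q = 5/14.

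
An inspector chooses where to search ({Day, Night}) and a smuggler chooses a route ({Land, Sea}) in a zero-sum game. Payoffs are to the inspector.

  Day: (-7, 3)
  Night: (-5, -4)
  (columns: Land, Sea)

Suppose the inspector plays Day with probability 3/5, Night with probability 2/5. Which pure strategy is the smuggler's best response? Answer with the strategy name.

Land

If the smuggler plays Land, the inspector's expected payoff is (3/5)·(-7) + (2/5)·(-5) = -31/5.
If the smuggler plays Sea, the inspector's expected payoff is (3/5)·3 + (2/5)·(-4) = 1/5.
The smuggler minimizes the inspector's payoff; the smallest is -31/5, so the best response is Land.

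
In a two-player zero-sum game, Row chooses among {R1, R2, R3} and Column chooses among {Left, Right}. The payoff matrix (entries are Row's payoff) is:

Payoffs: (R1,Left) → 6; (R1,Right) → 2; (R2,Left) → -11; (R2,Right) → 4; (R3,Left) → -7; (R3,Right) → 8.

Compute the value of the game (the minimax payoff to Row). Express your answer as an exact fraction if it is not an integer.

Row minima: R1 → 2, R2 → -11, R3 → -7; maximin = 2.
Column maxima: Left → 6, Right → 8; minimax = 6.
2 ≠ 6, so there is no saddle point; optimal play is mixed.
R2 is strictly dominated by R3, so Row never plays it.
On the remaining 2×2 (R1, R3 vs Left, Right):
Let Row play R1 with probability p. Expected payoff against Left: 6p + (-7)(1−p) = 13p − 7; against Right: 2p + 8(1−p) = −6p + 8.
Setting these equal: 13p − 7 = −6p + 8 ⇒ 19p = 15 ⇒ p = 15/19, and the value is (13)·(15/19) − 7 = 62/19.
For Column: with q = P(Left), equating R1's and R3's payoffs gives 4q + 2 = −15q + 8 ⇒ q = 6/19.

62/19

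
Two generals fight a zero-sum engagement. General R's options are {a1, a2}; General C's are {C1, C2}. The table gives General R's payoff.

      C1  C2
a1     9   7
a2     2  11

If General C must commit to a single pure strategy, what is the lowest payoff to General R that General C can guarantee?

Column maxima: C1 → 9, C2 → 11.
The smallest of these is 9.

9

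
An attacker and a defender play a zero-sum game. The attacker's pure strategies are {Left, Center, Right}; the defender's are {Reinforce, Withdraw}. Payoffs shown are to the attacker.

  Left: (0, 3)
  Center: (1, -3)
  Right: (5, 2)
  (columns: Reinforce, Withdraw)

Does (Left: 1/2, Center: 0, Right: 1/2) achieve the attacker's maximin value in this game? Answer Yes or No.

Against Reinforce this mix gives (1/2)·0 + (1/2)·5 = 5/2.
Against Withdraw this mix gives (1/2)·3 + (1/2)·2 = 5/2.
All of the defender's active replies (Reinforce, Withdraw) yield 5/2, and no column does worse for the attacker. The mix makes the defender indifferent and guarantees 5/2, so it is optimal.

Yes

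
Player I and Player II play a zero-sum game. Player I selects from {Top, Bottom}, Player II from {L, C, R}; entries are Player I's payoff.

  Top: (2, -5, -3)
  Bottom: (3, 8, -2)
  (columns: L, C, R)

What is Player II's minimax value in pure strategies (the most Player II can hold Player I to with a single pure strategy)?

-2

Column maxima: L → 3, C → 8, R → -2.
The smallest of these is -2.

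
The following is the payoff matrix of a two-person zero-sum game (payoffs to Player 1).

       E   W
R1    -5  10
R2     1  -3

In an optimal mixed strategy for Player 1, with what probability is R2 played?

Row minima: R1 → -5, R2 → -3; maximin = -3.
Column maxima: E → 1, W → 10; minimax = 1.
-3 ≠ 1, so there is no saddle point; optimal play is mixed.
Let Player 1 play R1 with probability p. Expected payoff against E: (-5)p + 1(1−p) = −6p + 1; against W: 10p + (-3)(1−p) = 13p − 3.
Setting these equal: −6p + 1 = 13p − 3 ⇒ −19p = -4 ⇒ p = 4/19, and the value is (-6)·(4/19) + 1 = -5/19.
For Player 2: with q = P(E), equating R1's and R2's payoffs gives −15q + 10 = 4q − 3 ⇒ q = 13/19.

15/19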